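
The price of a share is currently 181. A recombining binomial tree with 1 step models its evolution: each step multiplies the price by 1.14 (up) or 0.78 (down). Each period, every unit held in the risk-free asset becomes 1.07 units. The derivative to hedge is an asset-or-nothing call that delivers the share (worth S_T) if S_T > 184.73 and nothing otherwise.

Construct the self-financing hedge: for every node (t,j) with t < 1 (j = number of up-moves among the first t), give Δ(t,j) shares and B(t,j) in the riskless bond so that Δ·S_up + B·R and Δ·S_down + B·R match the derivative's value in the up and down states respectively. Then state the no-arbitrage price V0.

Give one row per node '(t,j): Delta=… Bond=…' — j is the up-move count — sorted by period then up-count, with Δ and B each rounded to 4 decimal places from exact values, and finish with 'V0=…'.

Since d<R<u, set p* = (R−d)/(u−d) = 0.8056; price each node as the discounted p*-expectation of its children.
Terminal payoffs: V(1,0)=0.0000, V(1,1)=206.3400
Node (0,0) S=181.0000: V=(p*·206.3400+(1−p*)·0.0000)/1.07=155.3442; Δ=(206.3400−0.0000)/(206.3400−141.1800)=3.1667; B=V−Δ·S=-417.8224
Check: Δ(0,0)·S0 + B(0,0) = 155.3442 = V0.

(0,0): Delta=3.1667 Bond=-417.8224
V0=155.3442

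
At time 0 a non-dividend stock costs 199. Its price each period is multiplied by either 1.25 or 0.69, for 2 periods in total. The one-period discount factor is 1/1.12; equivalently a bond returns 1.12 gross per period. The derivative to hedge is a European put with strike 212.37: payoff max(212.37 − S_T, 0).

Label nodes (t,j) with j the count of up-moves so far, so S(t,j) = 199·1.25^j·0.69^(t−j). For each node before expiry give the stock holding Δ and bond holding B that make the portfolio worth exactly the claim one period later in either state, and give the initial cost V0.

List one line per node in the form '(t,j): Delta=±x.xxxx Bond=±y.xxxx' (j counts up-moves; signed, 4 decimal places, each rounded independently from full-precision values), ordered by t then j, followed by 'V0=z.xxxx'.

The replicating-portfolio and risk-neutral prices coincide; use p* = (1.12−0.69)/(1.25−0.69) = 0.7679 for the latter.
At expiry t=2: V(2,0)=117.6261, V(2,1)=40.7325, V(2,2)=0.0000
Node (1,0) S=137.3100: V=(p*·40.7325+(1−p*)·117.6261)/1.12=52.3061; Δ=(40.7325−117.6261)/(171.6375−94.7439)=-1.0000; B=V−Δ·S=189.6161
Node (1,1) S=248.7500: V=(p*·0.0000+(1−p*)·40.7325)/1.12=8.4426; Δ=(0.0000−40.7325)/(310.9375−171.6375)=-0.2924; B=V−Δ·S=81.1792
Node (0,0) S=199.0000: V=(p*·8.4426+(1−p*)·52.3061)/1.12=16.6297; Δ=(8.4426−52.3061)/(248.7500−137.3100)=-0.3936; B=V−Δ·S=94.9572
Self-financing check: at every node Δ·S+B equals the discounted successor values.

(0,0): Delta=-0.3936 Bond=94.9572
(1,0): Delta=-1.0000 Bond=189.6161
(1,1): Delta=-0.2924 Bond=81.1792
V0=16.6297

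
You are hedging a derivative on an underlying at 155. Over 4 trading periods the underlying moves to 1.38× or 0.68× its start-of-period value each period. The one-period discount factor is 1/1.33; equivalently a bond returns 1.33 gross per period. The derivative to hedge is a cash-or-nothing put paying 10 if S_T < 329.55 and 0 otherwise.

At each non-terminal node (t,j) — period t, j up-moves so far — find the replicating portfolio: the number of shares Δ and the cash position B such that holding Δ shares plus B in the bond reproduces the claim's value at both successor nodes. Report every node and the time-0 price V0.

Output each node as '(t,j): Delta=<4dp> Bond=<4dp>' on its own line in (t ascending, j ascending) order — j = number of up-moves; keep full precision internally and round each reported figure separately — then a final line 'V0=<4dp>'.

(0,0): Delta=-0.0314 Bond=5.6816
(1,0): Delta=0.0000 Bond=4.2505
(1,1): Delta=-0.0326 Bond=7.8108
(2,0): Delta=0.0000 Bond=5.6532
(2,1): Delta=0.0000 Bond=5.6532
(2,2): Delta=-0.0338 Bond=10.7527
(3,0): Delta=0.0000 Bond=7.5188
(3,1): Delta=0.0000 Bond=7.5188
(3,2): Delta=0.0000 Bond=7.5188
(3,3): Delta=-0.0351 Bond=14.8228
V0=0.8199

The replicating-portfolio and risk-neutral prices coincide; use p* = (1.33−0.68)/(1.38−0.68) = 0.9286 for the latter.
Payoff layer (t=4): V(4,0)=10.0000, V(4,1)=10.0000, V(4,2)=10.0000, V(4,3)=10.0000, V(4,4)=0.0000
(3,0): S=48.7370. Δ = (V_up−V_dn)/(S_up−S_dn) = (10.0000−10.0000)/(67.2570−33.1411) = 0.0000. V = [p*·10.0000 + (1−p*)·10.0000]/1.33 = 7.5188. B = V − Δ·S = 7.5188.
(3,1): S=98.9074. Δ = (V_up−V_dn)/(S_up−S_dn) = (10.0000−10.0000)/(136.4922−67.2570) = 0.0000. V = [p*·10.0000 + (1−p*)·10.0000]/1.33 = 7.5188. B = V − Δ·S = 7.5188.
(3,2): S=200.7238. Δ = (V_up−V_dn)/(S_up−S_dn) = (10.0000−10.0000)/(276.9988−136.4922) = 0.0000. V = [p*·10.0000 + (1−p*)·10.0000]/1.33 = 7.5188. B = V − Δ·S = 7.5188.
(3,3): S=407.3512. Δ = (V_up−V_dn)/(S_up−S_dn) = (0.0000−10.0000)/(562.1446−276.9988) = -0.0351. V = [p*·0.0000 + (1−p*)·10.0000]/1.33 = 0.5371. B = V − Δ·S = 14.8228.
(2,0): S=71.6720. Δ = (V_up−V_dn)/(S_up−S_dn) = (7.5188−7.5188)/(98.9074−48.7370) = 0.0000. V = [p*·7.5188 + (1−p*)·7.5188]/1.33 = 5.6532. B = V − Δ·S = 5.6532.
(2,1): S=145.4520. Δ = (V_up−V_dn)/(S_up−S_dn) = (7.5188−7.5188)/(200.7238−98.9074) = 0.0000. V = [p*·7.5188 + (1−p*)·7.5188]/1.33 = 5.6532. B = V − Δ·S = 5.6532.
(2,2): S=295.1820. Δ = (V_up−V_dn)/(S_up−S_dn) = (0.5371−7.5188)/(407.3512−200.7238) = -0.0338. V = [p*·0.5371 + (1−p*)·7.5188]/1.33 = 0.7788. B = V − Δ·S = 10.7527.
(1,0): S=105.4000. Δ = (V_up−V_dn)/(S_up−S_dn) = (5.6532−5.6532)/(145.4520−71.6720) = 0.0000. V = [p*·5.6532 + (1−p*)·5.6532]/1.33 = 4.2505. B = V − Δ·S = 4.2505.
(1,1): S=213.9000. Δ = (V_up−V_dn)/(S_up−S_dn) = (0.7788−5.6532)/(295.1820−145.4520) = -0.0326. V = [p*·0.7788 + (1−p*)·5.6532]/1.33 = 0.8473. B = V − Δ·S = 7.8108.
(0,0): S=155.0000. Δ = (V_up−V_dn)/(S_up−S_dn) = (0.8473−4.2505)/(213.9000−105.4000) = -0.0314. V = [p*·0.8473 + (1−p*)·4.2505]/1.33 = 0.8199. B = V − Δ·S = 5.6816.
Self-financing check: at every node Δ·S+B equals the discounted successor values.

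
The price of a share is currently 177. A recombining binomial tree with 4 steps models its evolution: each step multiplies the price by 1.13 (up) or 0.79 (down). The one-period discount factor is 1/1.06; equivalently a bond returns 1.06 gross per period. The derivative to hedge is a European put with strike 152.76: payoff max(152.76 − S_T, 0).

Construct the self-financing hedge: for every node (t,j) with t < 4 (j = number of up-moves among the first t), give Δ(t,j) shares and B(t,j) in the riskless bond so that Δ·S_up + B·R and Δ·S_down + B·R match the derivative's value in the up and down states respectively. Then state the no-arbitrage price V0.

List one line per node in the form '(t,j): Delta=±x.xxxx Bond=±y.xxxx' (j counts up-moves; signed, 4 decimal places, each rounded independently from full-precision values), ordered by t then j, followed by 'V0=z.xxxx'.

(0,0): Delta=-0.1270 Bond=25.2783
(1,0): Delta=-0.4215 Bond=67.9767
(1,1): Delta=-0.0736 Bond=16.1183
(2,0): Delta=-1.0000 Bond=135.9559
(2,1): Delta=-0.3167 Bond=55.4885
(2,2): Delta=-0.0296 Bond=7.1290
(3,0): Delta=-1.0000 Bond=144.1132
(3,1): Delta=-1.0000 Bond=144.1132
(3,2): Delta=-0.1928 Bond=36.7041
(3,3): Delta=0.0000 Bond=0.0000
V0=2.7954

Under the risk-neutral measure, an up-move has probability p* = (R−d)/(u−d) = 0.7941 and values discount at R = 1.06.
Terminal payoffs: V(4,0)=83.8184, V(4,1)=54.1473, V(4,2)=11.7063, V(4,3)=0.0000, V(4,4)=0.0000
  t=3,j=0: stock 87.2679 → up 98.6127 (V=54.1473), down 68.9416 (V=83.8184). Price 56.8453; hedge Δ=-1.0000, bond B=144.1132.
  t=3,j=1: stock 124.8262 → up 141.0537 (V=11.7063), down 98.6127 (V=54.1473). Price 19.2870; hedge Δ=-1.0000, bond B=144.1132.
  t=3,j=2: stock 178.5489 → up 201.7603 (V=0.0000), down 141.0537 (V=11.7063). Price 2.2737; hedge Δ=-0.1928, bond B=36.7041.
  t=3,j=3: stock 255.3928 → up 288.5938 (V=0.0000), down 201.7603 (V=0.0000). Price 0.0000; hedge Δ=0.0000, bond B=0.0000.
  t=2,j=0: stock 110.4657 → up 124.8262 (V=19.2870), down 87.2679 (V=56.8453). Price 25.4902; hedge Δ=-1.0000, bond B=135.9559.
  t=2,j=1: stock 158.0079 → up 178.5489 (V=2.2737), down 124.8262 (V=19.2870). Price 5.4495; hedge Δ=-0.3167, bond B=55.4885.
  t=2,j=2: stock 226.0113 → up 255.3928 (V=0.0000), down 178.5489 (V=2.2737). Price 0.4416; hedge Δ=-0.0296, bond B=7.1290.
  t=1,j=0: stock 139.8300 → up 158.0079 (V=5.4495), down 110.4657 (V=25.4902). Price 9.0335; hedge Δ=-0.4215, bond B=67.9767.
  t=1,j=1: stock 200.0100 → up 226.0113 (V=0.4416), down 158.0079 (V=5.4495). Price 1.3893; hedge Δ=-0.0736, bond B=16.1183.
  t=0,j=0: stock 177.0000 → up 200.0100 (V=1.3893), down 139.8300 (V=9.0335). Price 2.7954; hedge Δ=-0.1270, bond B=25.2783.
Root portfolio cost Δ·177+B reproduces V0=2.7954.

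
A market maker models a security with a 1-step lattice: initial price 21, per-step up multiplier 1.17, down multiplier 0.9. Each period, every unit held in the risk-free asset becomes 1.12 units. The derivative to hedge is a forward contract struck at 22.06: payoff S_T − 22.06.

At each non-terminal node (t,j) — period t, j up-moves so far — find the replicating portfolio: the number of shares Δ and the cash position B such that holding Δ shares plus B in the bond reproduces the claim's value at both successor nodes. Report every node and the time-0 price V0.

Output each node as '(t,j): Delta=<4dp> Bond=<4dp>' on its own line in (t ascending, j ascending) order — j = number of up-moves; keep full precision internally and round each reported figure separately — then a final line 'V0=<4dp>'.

(0,0): Delta=1.0000 Bond=-19.6964
V0=1.3036

The replicating-portfolio and risk-neutral prices coincide; use p* = (1.12−0.9)/(1.17−0.9) = 0.8148 for the latter.
Terminal payoffs: V(1,0)=-3.1600, V(1,1)=2.5100
(0,0): S=21.0000. Δ = (V_up−V_dn)/(S_up−S_dn) = (2.5100−-3.1600)/(24.5700−18.9000) = 1.0000. V = [p*·2.5100 + (1−p*)·-3.1600]/1.12 = 1.3036. B = V − Δ·S = -19.6964.
The time-0 hedge costs 1.3036, which is the no-arbitrage price.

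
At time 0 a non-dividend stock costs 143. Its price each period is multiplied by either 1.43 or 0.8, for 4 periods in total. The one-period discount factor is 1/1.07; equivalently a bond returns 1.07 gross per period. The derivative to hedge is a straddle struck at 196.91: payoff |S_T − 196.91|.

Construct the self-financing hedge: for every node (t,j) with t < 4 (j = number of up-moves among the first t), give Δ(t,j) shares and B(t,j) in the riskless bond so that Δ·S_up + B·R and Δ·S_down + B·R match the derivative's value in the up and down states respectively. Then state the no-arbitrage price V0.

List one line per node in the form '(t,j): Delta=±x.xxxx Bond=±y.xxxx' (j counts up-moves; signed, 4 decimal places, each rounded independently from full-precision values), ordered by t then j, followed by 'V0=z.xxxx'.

(0,0): Delta=0.1611 Bond=42.6153
(1,0): Delta=-0.3873 Bond=108.3345
(1,1): Delta=0.5701 Bond=-38.0497
(2,0): Delta=-1.0000 Bond=171.9888
(2,1): Delta=0.0697 Bond=41.1567
(2,2): Delta=0.9434 Bond=-149.8730
(3,0): Delta=-1.0000 Bond=184.0280
(3,1): Delta=-1.0000 Bond=184.0280
(3,2): Delta=0.8675 Bond=-142.6162
(3,3): Delta=1.0000 Bond=-184.0280
V0=65.6462

No-arbitrage ⇒ martingale measure with p* = (R−d)/(u−d) = 0.4286.
Payoff layer (t=4): V(4,0)=138.3372, V(4,1)=92.2111, V(4,2)=9.7608, V(4,3)=137.6193, V(4,4)=401.0611
Node (3,0) S=73.2160: V=(p*·92.2111+(1−p*)·138.3372)/1.07=110.8120; Δ=(92.2111−138.3372)/(104.6989−58.5728)=-1.0000; B=V−Δ·S=184.0280
Node (3,1) S=130.8736: V=(p*·9.7608+(1−p*)·92.2111)/1.07=53.1544; Δ=(9.7608−92.2111)/(187.1492−104.6989)=-1.0000; B=V−Δ·S=184.0280
Node (3,2) S=233.9366: V=(p*·137.6193+(1−p*)·9.7608)/1.07=60.3339; Δ=(137.6193−9.7608)/(334.5293−187.1492)=0.8675; B=V−Δ·S=-142.6162
Node (3,3) S=418.1616: V=(p*·401.0611+(1−p*)·137.6193)/1.07=234.1336; Δ=(401.0611−137.6193)/(597.9711−334.5293)=1.0000; B=V−Δ·S=-184.0280
Node (2,0) S=91.5200: V=(p*·53.1544+(1−p*)·110.8120)/1.07=80.4688; Δ=(53.1544−110.8120)/(130.8736−73.2160)=-1.0000; B=V−Δ·S=171.9888
Node (2,1) S=163.5920: V=(p*·60.3339+(1−p*)·53.1544)/1.07=52.5527; Δ=(60.3339−53.1544)/(233.9366−130.8736)=0.0697; B=V−Δ·S=41.1567
Node (2,2) S=292.4207: V=(p*·234.1336+(1−p*)·60.3339)/1.07=125.9995; Δ=(234.1336−60.3339)/(418.1616−233.9366)=0.9434; B=V−Δ·S=-149.8730
Node (1,0) S=114.4000: V=(p*·52.5527+(1−p*)·80.4688)/1.07=64.0231; Δ=(52.5527−80.4688)/(163.5920−91.5200)=-0.3873; B=V−Δ·S=108.3345
Node (1,1) S=204.4900: V=(p*·125.9995+(1−p*)·52.5527)/1.07=78.5326; Δ=(125.9995−52.5527)/(292.4207−163.5920)=0.5701; B=V−Δ·S=-38.0497
Node (0,0) S=143.0000: V=(p*·78.5326+(1−p*)·64.0231)/1.07=65.6462; Δ=(78.5326−64.0231)/(204.4900−114.4000)=0.1611; B=V−Δ·S=42.6153
The time-0 hedge costs 65.6462, which is the no-arbitrage price.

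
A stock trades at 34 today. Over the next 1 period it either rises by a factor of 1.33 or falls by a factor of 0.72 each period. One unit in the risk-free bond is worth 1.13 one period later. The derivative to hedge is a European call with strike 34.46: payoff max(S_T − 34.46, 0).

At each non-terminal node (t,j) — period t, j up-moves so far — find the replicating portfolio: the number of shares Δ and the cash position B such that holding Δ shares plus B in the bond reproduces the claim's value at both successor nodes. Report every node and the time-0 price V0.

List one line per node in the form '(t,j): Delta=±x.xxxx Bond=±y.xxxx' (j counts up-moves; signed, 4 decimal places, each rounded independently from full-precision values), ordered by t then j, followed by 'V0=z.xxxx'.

Risk-neutral probability p* = (R−d)/(u−d) = (1.13−0.72)/(1.33−0.72) = 0.6721.
Terminal payoffs: V(1,0)=0.0000, V(1,1)=10.7600
Node (0,0) S=34.0000: V=(p*·10.7600+(1−p*)·0.0000)/1.13=6.4001; Δ=(10.7600−0.0000)/(45.2200−24.4800)=0.5188; B=V−Δ·S=-11.2392
Self-financing check: at every node Δ·S+B equals the discounted successor values.

(0,0): Delta=0.5188 Bond=-11.2392
V0=6.4001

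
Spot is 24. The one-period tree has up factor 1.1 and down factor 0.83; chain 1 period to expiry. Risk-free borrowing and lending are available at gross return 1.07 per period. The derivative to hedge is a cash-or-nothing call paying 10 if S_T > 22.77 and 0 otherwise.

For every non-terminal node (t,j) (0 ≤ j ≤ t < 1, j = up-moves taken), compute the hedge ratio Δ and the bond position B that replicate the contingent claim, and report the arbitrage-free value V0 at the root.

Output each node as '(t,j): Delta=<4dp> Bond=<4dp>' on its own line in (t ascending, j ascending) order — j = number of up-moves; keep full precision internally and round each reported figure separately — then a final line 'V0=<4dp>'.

No-arbitrage ⇒ martingale measure with p* = (R−d)/(u−d) = 0.8889.
At expiry t=1: V(1,0)=0.0000, V(1,1)=10.0000
  t=0,j=0: stock 24.0000 → up 26.4000 (V=10.0000), down 19.9200 (V=0.0000). Price 8.3074; hedge Δ=1.5432, bond B=-28.7297.
Root portfolio cost Δ·24+B reproduces V0=8.3074.

(0,0): Delta=1.5432 Bond=-28.7297
V0=8.3074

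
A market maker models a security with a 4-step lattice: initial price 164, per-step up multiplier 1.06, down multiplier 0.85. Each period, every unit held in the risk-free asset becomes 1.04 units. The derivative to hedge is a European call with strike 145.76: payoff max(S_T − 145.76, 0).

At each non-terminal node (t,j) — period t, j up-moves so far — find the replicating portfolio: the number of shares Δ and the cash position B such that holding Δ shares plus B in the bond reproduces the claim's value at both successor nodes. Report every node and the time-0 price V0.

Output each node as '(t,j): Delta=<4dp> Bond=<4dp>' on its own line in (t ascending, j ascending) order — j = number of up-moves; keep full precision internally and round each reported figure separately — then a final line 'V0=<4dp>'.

No-arbitrage ⇒ martingale measure with p* = (R−d)/(u−d) = 0.9048.
At expiry t=4: V(4,0)=0.0000, V(4,1)=0.0000, V(4,2)=0.0000, V(4,3)=20.2676, V(4,4)=61.2862
(3,0): S=100.7165. Δ = (V_up−V_dn)/(S_up−S_dn) = (0.0000−0.0000)/(106.7595−85.6090) = 0.0000. V = [p*·0.0000 + (1−p*)·0.0000]/1.04 = 0.0000. B = V − Δ·S = 0.0000.
(3,1): S=125.5994. Δ = (V_up−V_dn)/(S_up−S_dn) = (0.0000−0.0000)/(133.1354−106.7595) = 0.0000. V = [p*·0.0000 + (1−p*)·0.0000]/1.04 = 0.0000. B = V − Δ·S = 0.0000.
(3,2): S=156.6298. Δ = (V_up−V_dn)/(S_up−S_dn) = (20.2676−0.0000)/(166.0276−133.1354) = 0.6162. V = [p*·20.2676 + (1−p*)·0.0000]/1.04 = 17.6321. B = V − Δ·S = -78.8804.
(3,3): S=195.3266. Δ = (V_up−V_dn)/(S_up−S_dn) = (61.2862−20.2676)/(207.0462−166.0276) = 1.0000. V = [p*·61.2862 + (1−p*)·20.2676]/1.04 = 55.1728. B = V − Δ·S = -140.1538.
(2,0): S=118.4900. Δ = (V_up−V_dn)/(S_up−S_dn) = (0.0000−0.0000)/(125.5994−100.7165) = 0.0000. V = [p*·0.0000 + (1−p*)·0.0000]/1.04 = 0.0000. B = V − Δ·S = 0.0000.
(2,1): S=147.7640. Δ = (V_up−V_dn)/(S_up−S_dn) = (17.6321−0.0000)/(156.6298−125.5994) = 0.5682. V = [p*·17.6321 + (1−p*)·0.0000]/1.04 = 15.3393. B = V − Δ·S = -68.6231.
(2,2): S=184.2704. Δ = (V_up−V_dn)/(S_up−S_dn) = (55.1728−17.6321)/(195.3266−156.6298) = 0.9701. V = [p*·55.1728 + (1−p*)·17.6321]/1.04 = 49.6130. B = V − Δ·S = -129.1522.
(1,0): S=139.4000. Δ = (V_up−V_dn)/(S_up−S_dn) = (15.3393−0.0000)/(147.7640−118.4900) = 0.5240. V = [p*·15.3393 + (1−p*)·0.0000]/1.04 = 13.3446. B = V − Δ·S = -59.6996.
(1,1): S=173.8400. Δ = (V_up−V_dn)/(S_up−S_dn) = (49.6130−15.3393)/(184.2704−147.7640) = 0.9388. V = [p*·49.6130 + (1−p*)·15.3393]/1.04 = 44.5662. B = V − Δ·S = -118.6418.
(0,0): S=164.0000. Δ = (V_up−V_dn)/(S_up−S_dn) = (44.5662−13.3446)/(173.8400−139.4000) = 0.9065. V = [p*·44.5662 + (1−p*)·13.3446]/1.04 = 39.9930. B = V − Δ·S = -108.6811.
Self-financing check: at every node Δ·S+B equals the discounted successor values.

(0,0): Delta=0.9065 Bond=-108.6811
(1,0): Delta=0.5240 Bond=-59.6996
(1,1): Delta=0.9388 Bond=-118.6418
(2,0): Delta=0.0000 Bond=0.0000
(2,1): Delta=0.5682 Bond=-68.6231
(2,2): Delta=0.9701 Bond=-129.1522
(3,0): Delta=0.0000 Bond=0.0000
(3,1): Delta=0.0000 Bond=0.0000
(3,2): Delta=0.6162 Bond=-78.8804
(3,3): Delta=1.0000 Bond=-140.1538
V0=39.9930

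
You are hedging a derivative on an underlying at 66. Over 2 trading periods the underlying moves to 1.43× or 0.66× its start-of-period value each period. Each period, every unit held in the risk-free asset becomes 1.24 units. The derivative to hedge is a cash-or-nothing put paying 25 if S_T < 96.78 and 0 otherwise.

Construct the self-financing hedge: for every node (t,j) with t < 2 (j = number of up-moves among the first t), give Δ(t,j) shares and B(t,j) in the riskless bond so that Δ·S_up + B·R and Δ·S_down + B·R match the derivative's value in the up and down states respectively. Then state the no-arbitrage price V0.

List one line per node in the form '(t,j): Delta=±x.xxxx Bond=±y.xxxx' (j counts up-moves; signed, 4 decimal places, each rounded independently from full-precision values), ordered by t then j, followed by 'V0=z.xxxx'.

(0,0): Delta=-0.2988 Bond=26.7566
(1,0): Delta=0.0000 Bond=20.1613
(1,1): Delta=-0.3440 Bond=37.4424
V0=7.0340

The replicating-portfolio and risk-neutral prices coincide; use p* = (1.24−0.66)/(1.43−0.66) = 0.7532 for the latter.
Terminal payoffs: V(2,0)=25.0000, V(2,1)=25.0000, V(2,2)=0.0000
  t=1,j=0: stock 43.5600 → up 62.2908 (V=25.0000), down 28.7496 (V=25.0000). Price 20.1613; hedge Δ=0.0000, bond B=20.1613.
  t=1,j=1: stock 94.3800 → up 134.9634 (V=0.0000), down 62.2908 (V=25.0000). Price 4.9749; hedge Δ=-0.3440, bond B=37.4424.
  t=0,j=0: stock 66.0000 → up 94.3800 (V=4.9749), down 43.5600 (V=20.1613). Price 7.0340; hedge Δ=-0.2988, bond B=26.7566.
Check: Δ(0,0)·S0 + B(0,0) = 7.0340 = V0.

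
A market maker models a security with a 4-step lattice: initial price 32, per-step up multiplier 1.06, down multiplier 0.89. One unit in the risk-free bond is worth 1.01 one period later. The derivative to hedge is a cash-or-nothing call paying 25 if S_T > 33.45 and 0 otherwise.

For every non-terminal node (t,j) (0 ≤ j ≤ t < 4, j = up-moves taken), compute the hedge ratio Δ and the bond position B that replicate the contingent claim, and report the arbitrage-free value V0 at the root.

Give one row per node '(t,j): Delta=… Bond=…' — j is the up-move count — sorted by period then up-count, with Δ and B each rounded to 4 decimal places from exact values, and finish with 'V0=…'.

Risk-neutral probability p* = (R−d)/(u−d) = (1.01−0.89)/(1.06−0.89) = 0.7059.
Terminal payoffs: V(4,0)=0.0000, V(4,1)=0.0000, V(4,2)=0.0000, V(4,3)=25.0000, V(4,4)=25.0000
Node (3,0) S=22.5590: V=(p*·0.0000+(1−p*)·0.0000)/1.01=0.0000; Δ=(0.0000−0.0000)/(23.9125−20.0775)=0.0000; B=V−Δ·S=0.0000
Node (3,1) S=26.8680: V=(p*·0.0000+(1−p*)·0.0000)/1.01=0.0000; Δ=(0.0000−0.0000)/(28.4801−23.9125)=0.0000; B=V−Δ·S=0.0000
Node (3,2) S=32.0001: V=(p*·25.0000+(1−p*)·0.0000)/1.01=17.4723; Δ=(25.0000−0.0000)/(33.9201−28.4801)=4.5956; B=V−Δ·S=-129.5865
Node (3,3) S=38.1125: V=(p*·25.0000+(1−p*)·25.0000)/1.01=24.7525; Δ=(25.0000−25.0000)/(40.3993−33.9201)=0.0000; B=V−Δ·S=24.7525
Node (2,0) S=25.3472: V=(p*·0.0000+(1−p*)·0.0000)/1.01=0.0000; Δ=(0.0000−0.0000)/(26.8680−22.5590)=0.0000; B=V−Δ·S=0.0000
Node (2,1) S=30.1888: V=(p*·17.4723+(1−p*)·0.0000)/1.01=12.2113; Δ=(17.4723−0.0000)/(32.0001−26.8680)=3.4045; B=V−Δ·S=-90.5671
Node (2,2) S=35.9552: V=(p*·24.7525+(1−p*)·17.4723)/1.01=22.3874; Δ=(24.7525−17.4723)/(38.1125−32.0001)=1.1910; B=V−Δ·S=-20.4370
Node (1,0) S=28.4800: V=(p*·12.2113+(1−p*)·0.0000)/1.01=8.5344; Δ=(12.2113−0.0000)/(30.1888−25.3472)=2.5222; B=V−Δ·S=-63.2968
Node (1,1) S=33.9200: V=(p*·22.3874+(1−p*)·12.2113)/1.01=19.2024; Δ=(22.3874−12.2113)/(35.9552−30.1888)=1.7647; B=V−Δ·S=-40.6569
Node (0,0) S=32.0000: V=(p*·19.2024+(1−p*)·8.5344)/1.01=15.9057; Δ=(19.2024−8.5344)/(33.9200−28.4800)=1.9610; B=V−Δ·S=-46.8472
Each (Δ,B) replicates both successor values, so the strategy is self-financing and V0 is arbitrage-free.

(0,0): Delta=1.9610 Bond=-46.8472
(1,0): Delta=2.5222 Bond=-63.2968
(1,1): Delta=1.7647 Bond=-40.6569
(2,0): Delta=0.0000 Bond=0.0000
(2,1): Delta=3.4045 Bond=-90.5671
(2,2): Delta=1.1910 Bond=-20.4370
(3,0): Delta=0.0000 Bond=0.0000
(3,1): Delta=0.0000 Bond=0.0000
(3,2): Delta=4.5956 Bond=-129.5865
(3,3): Delta=0.0000 Bond=24.7525
V0=15.9057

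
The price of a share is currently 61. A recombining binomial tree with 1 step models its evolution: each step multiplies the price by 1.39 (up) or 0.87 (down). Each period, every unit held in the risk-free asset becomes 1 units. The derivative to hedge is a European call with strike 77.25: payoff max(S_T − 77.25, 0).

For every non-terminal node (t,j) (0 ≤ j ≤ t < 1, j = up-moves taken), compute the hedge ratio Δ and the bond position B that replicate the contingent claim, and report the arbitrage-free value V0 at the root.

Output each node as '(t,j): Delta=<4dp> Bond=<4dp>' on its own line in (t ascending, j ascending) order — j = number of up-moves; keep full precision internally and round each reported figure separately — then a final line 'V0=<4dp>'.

No-arbitrage ⇒ martingale measure with p* = (R−d)/(u−d) = 0.2500.
Payoff layer (t=1): V(1,0)=0.0000, V(1,1)=7.5400
(0,0): S=61.0000. Δ = (V_up−V_dn)/(S_up−S_dn) = (7.5400−0.0000)/(84.7900−53.0700) = 0.2377. V = [p*·7.5400 + (1−p*)·0.0000]/1 = 1.8850. B = V − Δ·S = -12.6150.
Self-financing check: at every node Δ·S+B equals the discounted successor values.

(0,0): Delta=0.2377 Bond=-12.6150
V0=1.8850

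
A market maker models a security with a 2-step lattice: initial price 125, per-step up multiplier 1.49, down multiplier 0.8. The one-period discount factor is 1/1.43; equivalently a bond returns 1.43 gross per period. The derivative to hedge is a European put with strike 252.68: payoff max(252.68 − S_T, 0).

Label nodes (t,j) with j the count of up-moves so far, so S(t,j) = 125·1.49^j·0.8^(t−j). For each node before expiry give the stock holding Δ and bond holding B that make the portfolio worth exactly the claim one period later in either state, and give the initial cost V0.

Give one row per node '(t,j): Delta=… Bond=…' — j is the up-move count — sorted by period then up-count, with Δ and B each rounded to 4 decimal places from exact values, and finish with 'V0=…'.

(0,0): Delta=-0.8162 Bond=110.7107
(1,0): Delta=-1.0000 Bond=176.6993
(1,1): Delta=-0.8068 Bond=156.5655
V0=8.6895

Risk-neutral probability p* = (R−d)/(u−d) = (1.43−0.8)/(1.49−0.8) = 0.9130.
Terminal values V(2,·): V(2,0)=172.6800, V(2,1)=103.6800, V(2,2)=0.0000
(1,0): S=100.0000. Δ = (V_up−V_dn)/(S_up−S_dn) = (103.6800−172.6800)/(149.0000−80.0000) = -1.0000. V = [p*·103.6800 + (1−p*)·172.6800]/1.43 = 76.6993. B = V − Δ·S = 176.6993.
(1,1): S=186.2500. Δ = (V_up−V_dn)/(S_up−S_dn) = (0.0000−103.6800)/(277.5125−149.0000) = -0.8068. V = [p*·0.0000 + (1−p*)·103.6800]/1.43 = 6.3047. B = V − Δ·S = 156.5655.
(0,0): S=125.0000. Δ = (V_up−V_dn)/(S_up−S_dn) = (6.3047−76.6993)/(186.2500−100.0000) = -0.8162. V = [p*·6.3047 + (1−p*)·76.6993]/1.43 = 8.6895. B = V − Δ·S = 110.7107.
Self-financing check: at every node Δ·S+B equals the discounted successor values.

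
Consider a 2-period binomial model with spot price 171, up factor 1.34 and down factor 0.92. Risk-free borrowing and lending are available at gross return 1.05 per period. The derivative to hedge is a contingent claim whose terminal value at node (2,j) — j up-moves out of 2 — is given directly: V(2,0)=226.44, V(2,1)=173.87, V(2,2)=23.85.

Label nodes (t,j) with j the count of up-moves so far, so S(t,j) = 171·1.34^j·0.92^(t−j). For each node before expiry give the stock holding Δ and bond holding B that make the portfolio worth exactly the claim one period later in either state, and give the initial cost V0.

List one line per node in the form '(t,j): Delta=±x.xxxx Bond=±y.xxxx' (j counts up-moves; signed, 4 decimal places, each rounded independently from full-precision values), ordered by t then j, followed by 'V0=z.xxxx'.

The replicating-portfolio and risk-neutral prices coincide; use p* = (1.05−0.92)/(1.34−0.92) = 0.3095 for the latter.
At expiry t=2: V(2,0)=226.4400, V(2,1)=173.8700, V(2,2)=23.8500
  t=1,j=0: stock 157.3200 → up 210.8088 (V=173.8700), down 144.7344 (V=226.4400). Price 200.1603; hedge Δ=-0.7956, bond B=325.3270.
  t=1,j=1: stock 229.1400 → up 307.0476 (V=23.8500), down 210.8088 (V=173.8700). Price 121.3669; hedge Δ=-1.5588, bond B=478.5574.
  t=0,j=0: stock 171.0000 → up 229.1400 (V=121.3669), down 157.3200 (V=200.1603). Price 167.4018; hedge Δ=-1.0971, bond B=355.0052.
Check: Δ(0,0)·S0 + B(0,0) = 167.4018 = V0.

(0,0): Delta=-1.0971 Bond=355.0052
(1,0): Delta=-0.7956 Bond=325.3270
(1,1): Delta=-1.5588 Bond=478.5574
V0=167.4018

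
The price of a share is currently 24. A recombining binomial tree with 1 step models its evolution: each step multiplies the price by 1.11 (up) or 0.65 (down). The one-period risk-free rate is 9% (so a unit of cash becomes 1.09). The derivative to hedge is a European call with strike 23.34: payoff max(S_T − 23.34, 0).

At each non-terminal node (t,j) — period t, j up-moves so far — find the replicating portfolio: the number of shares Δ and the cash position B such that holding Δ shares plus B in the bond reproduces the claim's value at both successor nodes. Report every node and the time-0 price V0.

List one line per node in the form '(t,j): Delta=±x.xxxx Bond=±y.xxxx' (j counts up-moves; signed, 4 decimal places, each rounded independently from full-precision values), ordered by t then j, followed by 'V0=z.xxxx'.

Since d<R<u, set p* = (R−d)/(u−d) = 0.9565; price each node as the discounted p*-expectation of its children.
Terminal values V(1,·): V(1,0)=0.0000, V(1,1)=3.3000
Node (0,0) S=24.0000: V=(p*·3.3000+(1−p*)·0.0000)/1.09=2.8959; Δ=(3.3000−0.0000)/(26.6400−15.6000)=0.2989; B=V−Δ·S=-4.2780
Self-financing check: at every node Δ·S+B equals the discounted successor values.

(0,0): Delta=0.2989 Bond=-4.2780
V0=2.8959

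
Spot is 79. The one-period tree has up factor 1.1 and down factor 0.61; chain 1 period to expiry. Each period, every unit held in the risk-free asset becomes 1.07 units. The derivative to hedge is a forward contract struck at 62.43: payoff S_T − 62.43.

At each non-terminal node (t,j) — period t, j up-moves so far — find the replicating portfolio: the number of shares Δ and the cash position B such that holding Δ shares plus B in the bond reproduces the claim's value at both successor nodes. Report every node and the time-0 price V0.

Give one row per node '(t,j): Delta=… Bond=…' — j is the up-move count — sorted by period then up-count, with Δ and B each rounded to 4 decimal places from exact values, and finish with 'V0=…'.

(0,0): Delta=1.0000 Bond=-58.3458
V0=20.6542

Since d<R<u, set p* = (R−d)/(u−d) = 0.9388; price each node as the discounted p*-expectation of its children.
Terminal values V(1,·): V(1,0)=-14.2400, V(1,1)=24.4700
Node (0,0) S=79.0000: V=(p*·24.4700+(1−p*)·-14.2400)/1.07=20.6542; Δ=(24.4700−-14.2400)/(86.9000−48.1900)=1.0000; B=V−Δ·S=-58.3458
Self-financing check: at every node Δ·S+B equals the discounted successor values.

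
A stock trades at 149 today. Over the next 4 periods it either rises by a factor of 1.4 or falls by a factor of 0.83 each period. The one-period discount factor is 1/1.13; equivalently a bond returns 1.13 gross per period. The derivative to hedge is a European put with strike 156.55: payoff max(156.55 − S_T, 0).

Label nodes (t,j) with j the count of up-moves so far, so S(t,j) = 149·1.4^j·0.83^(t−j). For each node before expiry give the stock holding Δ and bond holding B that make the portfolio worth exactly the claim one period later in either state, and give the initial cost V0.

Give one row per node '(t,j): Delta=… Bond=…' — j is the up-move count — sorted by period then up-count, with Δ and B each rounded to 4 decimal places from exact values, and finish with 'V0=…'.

Since d<R<u, set p* = (R−d)/(u−d) = 0.5263; price each node as the discounted p*-expectation of its children.
Terminal values V(4,·): V(4,0)=85.8371, V(4,1)=37.2752, V(4,2)=0.0000, V(4,3)=0.0000, V(4,4)=0.0000
  t=3,j=0: stock 85.1963 → up 119.2748 (V=37.2752), down 70.7129 (V=85.8371). Price 53.3436; hedge Δ=-1.0000, bond B=138.5398.
  t=3,j=1: stock 143.7045 → up 201.1864 (V=0.0000), down 119.2748 (V=37.2752). Price 15.6254; hedge Δ=-0.4551, bond B=81.0205.
  t=3,j=2: stock 242.3932 → up 339.3505 (V=0.0000), down 201.1864 (V=0.0000). Price 0.0000; hedge Δ=0.0000, bond B=0.0000.
  t=3,j=3: stock 408.8560 → up 572.3984 (V=0.0000), down 339.3505 (V=0.0000). Price 0.0000; hedge Δ=0.0000, bond B=0.0000.
  t=2,j=0: stock 102.6461 → up 143.7045 (V=15.6254), down 85.1963 (V=53.3436). Price 29.6388; hedge Δ=-0.6447, bond B=95.8111.
  t=2,j=1: stock 173.1380 → up 242.3932 (V=0.0000), down 143.7045 (V=15.6254). Price 6.5500; hedge Δ=-0.1583, bond B=33.9630.
  t=2,j=2: stock 292.0400 → up 408.8560 (V=0.0000), down 242.3932 (V=0.0000). Price 0.0000; hedge Δ=0.0000, bond B=0.0000.
  t=1,j=0: stock 123.6700 → up 173.1380 (V=6.5500), down 102.6461 (V=29.6388). Price 15.4751; hedge Δ=-0.3275, bond B=55.9818.
  t=1,j=1: stock 208.6000 → up 292.0400 (V=0.0000), down 173.1380 (V=6.5500). Price 2.7457; hedge Δ=-0.0551, bond B=14.2369.
  t=0,j=0: stock 149.0000 → up 208.6000 (V=2.7457), down 123.6700 (V=15.4751). Price 7.7658; hedge Δ=-0.1499, bond B=30.0981.
Each (Δ,B) replicates both successor values, so the strategy is self-financing and V0 is arbitrage-free.

(0,0): Delta=-0.1499 Bond=30.0981
(1,0): Delta=-0.3275 Bond=55.9818
(1,1): Delta=-0.0551 Bond=14.2369
(2,0): Delta=-0.6447 Bond=95.8111
(2,1): Delta=-0.1583 Bond=33.9630
(2,2): Delta=0.0000 Bond=0.0000
(3,0): Delta=-1.0000 Bond=138.5398
(3,1): Delta=-0.4551 Bond=81.0205
(3,2): Delta=0.0000 Bond=0.0000
(3,3): Delta=0.0000 Bond=0.0000
V0=7.7658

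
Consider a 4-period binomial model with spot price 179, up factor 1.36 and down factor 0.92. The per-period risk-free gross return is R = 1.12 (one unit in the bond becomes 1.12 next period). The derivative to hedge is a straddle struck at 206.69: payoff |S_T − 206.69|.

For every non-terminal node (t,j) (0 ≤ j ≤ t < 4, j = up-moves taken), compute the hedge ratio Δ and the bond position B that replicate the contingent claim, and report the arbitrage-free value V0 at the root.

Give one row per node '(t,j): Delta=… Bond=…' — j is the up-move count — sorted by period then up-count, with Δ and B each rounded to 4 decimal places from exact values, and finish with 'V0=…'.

Under the risk-neutral measure, an up-move has probability p* = (R−d)/(u−d) = 0.4545 and values discount at R = 1.12.
Payoff layer (t=4): V(4,0)=78.4557, V(4,1)=17.1262, V(4,2)=73.5348, V(4,3)=207.5553, V(4,4)=405.6726
(3,0): S=139.3852. Δ = (V_up−V_dn)/(S_up−S_dn) = (17.1262−78.4557)/(189.5638−128.2343) = -1.0000. V = [p*·17.1262 + (1−p*)·78.4557]/1.12 = 45.1595. B = V − Δ·S = 184.5446.
(3,1): S=206.0476. Δ = (V_up−V_dn)/(S_up−S_dn) = (73.5348−17.1262)/(280.2248−189.5638) = 0.6222. V = [p*·73.5348 + (1−p*)·17.1262]/1.12 = 38.1843. B = V − Δ·S = -90.0170.
(3,2): S=304.5921. Δ = (V_up−V_dn)/(S_up−S_dn) = (207.5553−73.5348)/(414.2453−280.2248) = 1.0000. V = [p*·207.5553 + (1−p*)·73.5348]/1.12 = 120.0475. B = V − Δ·S = -184.5446.
(3,3): S=450.2666. Δ = (V_up−V_dn)/(S_up−S_dn) = (405.6726−207.5553)/(612.3626−414.2453) = 1.0000. V = [p*·405.6726 + (1−p*)·207.5553]/1.12 = 265.7220. B = V − Δ·S = -184.5446.
(2,0): S=151.5056. Δ = (V_up−V_dn)/(S_up−S_dn) = (38.1843−45.1595)/(206.0476−139.3852) = -0.1046. V = [p*·38.1843 + (1−p*)·45.1595]/1.12 = 37.4901. B = V − Δ·S = 53.3428.
(2,1): S=223.9648. Δ = (V_up−V_dn)/(S_up−S_dn) = (120.0475−38.1843)/(304.5921−206.0476) = 0.8307. V = [p*·120.0475 + (1−p*)·38.1843]/1.12 = 67.3168. B = V − Δ·S = -118.7358.
(2,2): S=331.0784. Δ = (V_up−V_dn)/(S_up−S_dn) = (265.7220−120.0475)/(450.2666−304.5921) = 1.0000. V = [p*·265.7220 + (1−p*)·120.0475]/1.12 = 166.3064. B = V − Δ·S = -164.7720.
(1,0): S=164.6800. Δ = (V_up−V_dn)/(S_up−S_dn) = (67.3168−37.4901)/(223.9648−151.5056) = 0.4116. V = [p*·67.3168 + (1−p*)·37.4901]/1.12 = 45.5783. B = V − Δ·S = -22.2096.
(1,1): S=243.4400. Δ = (V_up−V_dn)/(S_up−S_dn) = (166.3064−67.3168)/(331.0784−223.9648) = 0.9242. V = [p*·166.3064 + (1−p*)·67.3168]/1.12 = 100.2787. B = V − Δ·S = -124.6976.
(0,0): S=179.0000. Δ = (V_up−V_dn)/(S_up−S_dn) = (100.2787−45.5783)/(243.4400−164.6800) = 0.6945. V = [p*·100.2787 + (1−p*)·45.5783]/1.12 = 62.8947. B = V − Δ·S = -61.4242.
Self-financing check: at every node Δ·S+B equals the discounted successor values.

(0,0): Delta=0.6945 Bond=-61.4242
(1,0): Delta=0.4116 Bond=-22.2096
(1,1): Delta=0.9242 Bond=-124.6976
(2,0): Delta=-0.1046 Bond=53.3428
(2,1): Delta=0.8307 Bond=-118.7358
(2,2): Delta=1.0000 Bond=-164.7720
(3,0): Delta=-1.0000 Bond=184.5446
(3,1): Delta=0.6222 Bond=-90.0170
(3,2): Delta=1.0000 Bond=-184.5446
(3,3): Delta=1.0000 Bond=-184.5446
V0=62.8947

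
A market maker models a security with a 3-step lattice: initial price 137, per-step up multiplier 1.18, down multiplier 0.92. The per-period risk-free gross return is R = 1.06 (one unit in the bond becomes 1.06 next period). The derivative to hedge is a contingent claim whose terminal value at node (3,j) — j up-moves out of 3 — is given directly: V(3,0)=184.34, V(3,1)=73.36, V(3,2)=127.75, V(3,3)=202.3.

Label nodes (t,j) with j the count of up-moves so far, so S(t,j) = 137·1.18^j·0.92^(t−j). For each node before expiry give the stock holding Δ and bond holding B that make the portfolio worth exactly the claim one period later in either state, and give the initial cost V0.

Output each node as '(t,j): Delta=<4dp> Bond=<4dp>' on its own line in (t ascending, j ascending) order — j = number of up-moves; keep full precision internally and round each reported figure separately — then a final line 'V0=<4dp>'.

(0,0): Delta=0.6249 Bond=20.3852
(1,0): Delta=-0.6315 Bond=179.9540
(1,1): Delta=1.4644 Bond=-114.1166
(2,0): Delta=-3.6811 Bond=544.3759
(2,1): Delta=1.4066 Bond=-112.3556
(2,2): Delta=1.5031 Bond=-128.3418
V0=105.9908

The replicating-portfolio and risk-neutral prices coincide; use p* = (1.06−0.92)/(1.18−0.92) = 0.5385 for the latter.
At expiry t=3: V(3,0)=184.3400, V(3,1)=73.3600, V(3,2)=127.7500, V(3,3)=202.3000
  t=2,j=0: stock 115.9568 → up 136.8290 (V=73.3600), down 106.6803 (V=184.3400). Price 117.5298; hedge Δ=-3.6811, bond B=544.3759.
  t=2,j=1: stock 148.7272 → up 175.4981 (V=127.7500), down 136.8290 (V=73.3600). Price 96.8367; hedge Δ=1.4066, bond B=-112.3556.
  t=2,j=2: stock 190.7588 → up 225.0954 (V=202.3000), down 175.4981 (V=127.7500). Price 158.3890; hedge Δ=1.5031, bond B=-128.3418.
  t=1,j=0: stock 126.0400 → up 148.7272 (V=96.8367), down 115.9568 (V=117.5298). Price 100.3654; hedge Δ=-0.6315, bond B=179.9540.
  t=1,j=1: stock 161.6600 → up 190.7588 (V=158.3890), down 148.7272 (V=96.8367). Price 122.6229; hedge Δ=1.4644, bond B=-114.1166.
  t=0,j=0: stock 137.0000 → up 161.6600 (V=122.6229), down 126.0400 (V=100.3654). Price 105.9908; hedge Δ=0.6249, bond B=20.3852.
Each (Δ,B) replicates both successor values, so the strategy is self-financing and V0 is arbitrage-free.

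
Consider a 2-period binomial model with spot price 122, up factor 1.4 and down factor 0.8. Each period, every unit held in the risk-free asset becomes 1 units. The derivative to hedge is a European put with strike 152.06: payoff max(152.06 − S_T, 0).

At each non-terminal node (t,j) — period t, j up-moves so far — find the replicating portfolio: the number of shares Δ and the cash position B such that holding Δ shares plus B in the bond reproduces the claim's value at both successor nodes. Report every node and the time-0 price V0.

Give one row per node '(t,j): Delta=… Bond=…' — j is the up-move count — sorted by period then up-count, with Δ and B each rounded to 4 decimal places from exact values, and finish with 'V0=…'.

(0,0): Delta=-0.6036 Bond=113.3667
(1,0): Delta=-1.0000 Bond=152.0600
(1,1): Delta=-0.1505 Bond=35.9800
V0=39.7333

The replicating-portfolio and risk-neutral prices coincide; use p* = (1−0.8)/(1.4−0.8) = 0.3333 for the latter.
Payoff layer (t=2): V(2,0)=73.9800, V(2,1)=15.4200, V(2,2)=0.0000
(1,0): S=97.6000. Δ = (V_up−V_dn)/(S_up−S_dn) = (15.4200−73.9800)/(136.6400−78.0800) = -1.0000. V = [p*·15.4200 + (1−p*)·73.9800]/1 = 54.4600. B = V − Δ·S = 152.0600.
(1,1): S=170.8000. Δ = (V_up−V_dn)/(S_up−S_dn) = (0.0000−15.4200)/(239.1200−136.6400) = -0.1505. V = [p*·0.0000 + (1−p*)·15.4200]/1 = 10.2800. B = V − Δ·S = 35.9800.
(0,0): S=122.0000. Δ = (V_up−V_dn)/(S_up−S_dn) = (10.2800−54.4600)/(170.8000−97.6000) = -0.6036. V = [p*·10.2800 + (1−p*)·54.4600]/1 = 39.7333. B = V − Δ·S = 113.3667.
Root portfolio cost Δ·122+B reproduces V0=39.7333.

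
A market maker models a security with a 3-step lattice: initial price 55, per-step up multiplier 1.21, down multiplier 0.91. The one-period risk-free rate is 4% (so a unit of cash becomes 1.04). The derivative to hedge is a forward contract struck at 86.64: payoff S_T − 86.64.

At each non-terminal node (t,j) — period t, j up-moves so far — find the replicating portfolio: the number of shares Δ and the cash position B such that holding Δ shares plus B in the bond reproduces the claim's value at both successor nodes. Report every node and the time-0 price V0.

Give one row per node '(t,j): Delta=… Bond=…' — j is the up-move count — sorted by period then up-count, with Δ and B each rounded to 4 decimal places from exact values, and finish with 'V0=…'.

The replicating-portfolio and risk-neutral prices coincide; use p* = (1.04−0.91)/(1.21−0.91) = 0.4333 for the latter.
Terminal payoffs: V(3,0)=-45.1936, V(3,1)=-31.5299, V(3,2)=-13.3618, V(3,3)=10.7959
Node (2,0) S=45.5455: V=(p*·-31.5299+(1−p*)·-45.1936)/1.04=-37.7622; Δ=(-31.5299−-45.1936)/(55.1101−41.4464)=1.0000; B=V−Δ·S=-83.3077
Node (2,1) S=60.5605: V=(p*·-13.3618+(1−p*)·-31.5299)/1.04=-22.7472; Δ=(-13.3618−-31.5299)/(73.2782−55.1101)=1.0000; B=V−Δ·S=-83.3077
Node (2,2) S=80.5255: V=(p*·10.7959+(1−p*)·-13.3618)/1.04=-2.7822; Δ=(10.7959−-13.3618)/(97.4359−73.2782)=1.0000; B=V−Δ·S=-83.3077
Node (1,0) S=50.0500: V=(p*·-22.7472+(1−p*)·-37.7622)/1.04=-30.0536; Δ=(-22.7472−-37.7622)/(60.5605−45.5455)=1.0000; B=V−Δ·S=-80.1036
Node (1,1) S=66.5500: V=(p*·-2.7822+(1−p*)·-22.7472)/1.04=-13.5536; Δ=(-2.7822−-22.7472)/(80.5255−60.5605)=1.0000; B=V−Δ·S=-80.1036
Node (0,0) S=55.0000: V=(p*·-13.5536+(1−p*)·-30.0536)/1.04=-22.0226; Δ=(-13.5536−-30.0536)/(66.5500−50.0500)=1.0000; B=V−Δ·S=-77.0226
The time-0 hedge costs -22.0226, which is the no-arbitrage price.

(0,0): Delta=1.0000 Bond=-77.0226
(1,0): Delta=1.0000 Bond=-80.1036
(1,1): Delta=1.0000 Bond=-80.1036
(2,0): Delta=1.0000 Bond=-83.3077
(2,1): Delta=1.0000 Bond=-83.3077
(2,2): Delta=1.0000 Bond=-83.3077
V0=-22.0226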